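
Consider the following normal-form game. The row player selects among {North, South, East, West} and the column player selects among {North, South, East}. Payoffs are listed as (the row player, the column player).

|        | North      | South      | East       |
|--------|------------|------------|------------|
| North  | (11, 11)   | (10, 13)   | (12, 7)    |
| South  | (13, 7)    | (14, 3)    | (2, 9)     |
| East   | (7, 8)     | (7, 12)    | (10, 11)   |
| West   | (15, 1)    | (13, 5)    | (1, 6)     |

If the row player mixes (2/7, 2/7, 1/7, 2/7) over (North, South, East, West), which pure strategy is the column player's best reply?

The column player's best reply maximizes expected payoff against the mix.
North: (2/7)·11 + (2/7)·7 + (1/7)·8 + (2/7)·1 = 46/7
South: (2/7)·13 + (2/7)·3 + (1/7)·12 + (2/7)·5 = 54/7
East: (2/7)·7 + (2/7)·9 + (1/7)·11 + (2/7)·6 = 55/7
Highest expected payoff is 55/7, from East.

East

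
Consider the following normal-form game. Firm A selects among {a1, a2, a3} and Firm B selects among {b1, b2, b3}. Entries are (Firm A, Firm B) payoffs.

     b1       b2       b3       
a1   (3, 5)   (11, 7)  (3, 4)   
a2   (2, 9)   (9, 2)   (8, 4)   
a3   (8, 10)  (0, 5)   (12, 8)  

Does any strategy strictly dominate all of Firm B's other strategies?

Check whether one of Firm B's strategies beats all alternatives regardless of what the opponent does.
b1 is not dominant: against a1, b2 gives 7 > 5.
b2 is not dominant: against a2, b1 gives 9 > 2.
b3 is not dominant: against a1, b1 gives 5 > 4.
No single strategy is best against every opponent action.

None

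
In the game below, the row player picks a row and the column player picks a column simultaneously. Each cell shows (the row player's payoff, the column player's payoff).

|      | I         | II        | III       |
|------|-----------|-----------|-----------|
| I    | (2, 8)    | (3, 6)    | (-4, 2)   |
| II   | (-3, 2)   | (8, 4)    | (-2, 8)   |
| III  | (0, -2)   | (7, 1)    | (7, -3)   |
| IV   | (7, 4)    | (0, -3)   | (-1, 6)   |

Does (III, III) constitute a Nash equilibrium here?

No

Holding the column player at III: the row player gets 7 from III, versus -4 from I, -2 from II, -1 from IV. No profitable deviation for the row player.
Holding the row player at III: the column player gets -3 from III but could get 1 by switching to II. The column player has a profitable deviation.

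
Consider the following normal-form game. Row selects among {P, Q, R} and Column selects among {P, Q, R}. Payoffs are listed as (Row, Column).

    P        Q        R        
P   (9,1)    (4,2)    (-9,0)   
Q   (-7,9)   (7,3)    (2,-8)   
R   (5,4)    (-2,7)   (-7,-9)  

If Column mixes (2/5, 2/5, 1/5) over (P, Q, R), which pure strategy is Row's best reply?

P

Compute Row's expected payoff from each pure strategy against the given mix.
P: (2/5)·9 + (2/5)·4 + (1/5)·(-9) = 17/5
Q: (2/5)·(-7) + (2/5)·7 + (1/5)·2 = 2/5
R: (2/5)·5 + (2/5)·(-2) + (1/5)·(-7) = -1/5
Highest expected payoff is 17/5, from P.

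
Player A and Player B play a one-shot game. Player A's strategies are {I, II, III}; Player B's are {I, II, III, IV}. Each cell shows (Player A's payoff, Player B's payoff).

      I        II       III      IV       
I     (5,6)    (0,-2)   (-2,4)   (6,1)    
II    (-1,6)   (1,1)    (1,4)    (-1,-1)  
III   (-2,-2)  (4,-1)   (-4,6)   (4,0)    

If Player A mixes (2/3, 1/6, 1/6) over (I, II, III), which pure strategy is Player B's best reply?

I

Compute Player B's expected payoff from each pure strategy against the given mix.
I: (2/3)·6 + (1/6)·6 + (1/6)·(-2) = 14/3
II: (2/3)·(-2) + (1/6)·1 + (1/6)·(-1) = -4/3
III: (2/3)·4 + (1/6)·4 + (1/6)·6 = 13/3
IV: (2/3)·1 + (1/6)·(-1) + (1/6)·0 = 1/2
Highest expected payoff is 14/3, from I.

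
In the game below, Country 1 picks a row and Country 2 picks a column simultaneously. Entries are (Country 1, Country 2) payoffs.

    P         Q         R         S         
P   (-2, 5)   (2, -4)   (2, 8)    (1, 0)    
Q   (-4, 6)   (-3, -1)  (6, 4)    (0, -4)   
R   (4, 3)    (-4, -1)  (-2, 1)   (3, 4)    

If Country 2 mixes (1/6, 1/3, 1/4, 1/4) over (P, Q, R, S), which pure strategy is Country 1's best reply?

P

Country 1's best reply maximizes expected payoff against the mix.
P: (1/6)·(-2) + (1/3)·2 + (1/4)·2 + (1/4)·1 = 13/12
Q: (1/6)·(-4) + (1/3)·(-3) + (1/4)·6 + (1/4)·0 = -1/6
R: (1/6)·4 + (1/3)·(-4) + (1/4)·(-2) + (1/4)·3 = -5/12
Highest expected payoff is 13/12, from P.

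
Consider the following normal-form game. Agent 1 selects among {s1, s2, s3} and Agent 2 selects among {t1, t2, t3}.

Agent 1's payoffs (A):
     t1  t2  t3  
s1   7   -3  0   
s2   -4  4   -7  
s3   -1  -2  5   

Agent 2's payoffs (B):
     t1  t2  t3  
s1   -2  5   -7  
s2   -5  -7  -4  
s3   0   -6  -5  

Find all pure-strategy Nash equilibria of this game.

None

Find each player's best response to every opponent strategy; NE are the intersections.
Agent 1's best responses — vs t1: s1 (payoff 7); vs t2: s2 (payoff 4); vs t3: s3 (payoff 5).
Agent 2's best responses — vs s1: t2 (payoff 5); vs s2: t3 (payoff -4); vs s3: t1 (payoff 0).
No cell has both players best-responding. For instance, Agent 1's best reply to t3 is s3, but against s3 Agent 2 prefers t1 over t3.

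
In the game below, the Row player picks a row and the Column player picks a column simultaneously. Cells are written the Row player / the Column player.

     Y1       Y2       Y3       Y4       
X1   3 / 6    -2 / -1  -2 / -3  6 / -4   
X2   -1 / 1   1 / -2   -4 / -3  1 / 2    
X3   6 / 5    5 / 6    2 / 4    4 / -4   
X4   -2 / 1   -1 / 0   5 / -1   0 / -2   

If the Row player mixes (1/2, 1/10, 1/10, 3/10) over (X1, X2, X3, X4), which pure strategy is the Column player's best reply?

Compute the Column player's expected payoff from each pure strategy against the given mix.
Y1: (1/2)·6 + (1/10)·1 + (1/10)·5 + (3/10)·1 = 39/10
Y2: (1/2)·(-1) + (1/10)·(-2) + (1/10)·6 + (3/10)·0 = -1/10
Y3: (1/2)·(-3) + (1/10)·(-3) + (1/10)·4 + (3/10)·(-1) = -17/10
Y4: (1/2)·(-4) + (1/10)·2 + (1/10)·(-4) + (3/10)·(-2) = -14/5
Highest expected payoff is 39/10, from Y1.

Y1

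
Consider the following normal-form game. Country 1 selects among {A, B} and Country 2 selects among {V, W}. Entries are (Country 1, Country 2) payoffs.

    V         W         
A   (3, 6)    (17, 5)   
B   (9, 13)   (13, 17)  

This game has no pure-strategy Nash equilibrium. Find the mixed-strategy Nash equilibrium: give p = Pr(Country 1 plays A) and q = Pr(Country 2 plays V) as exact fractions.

p = 4/5, q = 2/5

Each player's mixing probability is pinned down by making the *other* player indifferent.
Country 2 indifferent between V and W: p·6 + (1−p)·13 = p·5 + (1−p)·17 ⟹ 13 + (-7)p = 17 + (-12)p ⟹ p = 4/5.
Country 1 indifferent between A and B: q·3 + (1−q)·17 = q·9 + (1−q)·13 ⟹ 17 + (-14)q = 13 + (-4)q ⟹ q = 2/5.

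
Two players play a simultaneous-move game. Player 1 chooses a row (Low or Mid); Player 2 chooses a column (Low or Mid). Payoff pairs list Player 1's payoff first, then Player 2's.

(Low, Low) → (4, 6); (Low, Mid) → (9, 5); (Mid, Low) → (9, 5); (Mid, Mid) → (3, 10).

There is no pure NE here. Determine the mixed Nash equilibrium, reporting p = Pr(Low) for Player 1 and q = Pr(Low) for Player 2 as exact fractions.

p = 5/6, q = 6/11

Each player's mixing probability is pinned down by making the *other* player indifferent.
Player 2 indifferent between Low and Mid: p·6 + (1−p)·5 = p·5 + (1−p)·10 ⟹ 5 + 1p = 10 + (-5)p ⟹ p = 5/6.
Player 1 indifferent between Low and Mid: q·4 + (1−q)·9 = q·9 + (1−q)·3 ⟹ 9 + (-5)q = 3 + 6q ⟹ q = 6/11.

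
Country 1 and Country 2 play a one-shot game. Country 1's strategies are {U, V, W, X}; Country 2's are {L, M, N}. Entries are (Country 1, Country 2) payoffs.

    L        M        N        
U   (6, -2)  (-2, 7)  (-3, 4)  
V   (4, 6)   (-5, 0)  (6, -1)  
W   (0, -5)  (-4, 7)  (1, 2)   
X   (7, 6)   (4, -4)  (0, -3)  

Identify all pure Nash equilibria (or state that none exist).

Find each player's best response to every opponent strategy; NE are the intersections.
Country 1's best responses — vs L: X (payoff 7); vs M: X (payoff 4); vs N: V (payoff 6).
Country 2's best responses — vs U: M (payoff 7); vs V: L (payoff 6); vs W: M (payoff 7); vs X: L (payoff 6).
The only mutual best response is (X, L); neither player gains by switching there.

(X, L)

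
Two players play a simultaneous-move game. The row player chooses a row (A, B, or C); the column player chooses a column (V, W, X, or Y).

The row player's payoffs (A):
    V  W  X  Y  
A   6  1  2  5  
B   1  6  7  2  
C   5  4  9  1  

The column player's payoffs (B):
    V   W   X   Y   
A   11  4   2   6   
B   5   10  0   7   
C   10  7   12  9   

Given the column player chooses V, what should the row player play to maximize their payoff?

A

With the column player fixed at V, the row player's payoffs are: A → 6, B → 1, C → 5.
The maximum is 6, achieved by A.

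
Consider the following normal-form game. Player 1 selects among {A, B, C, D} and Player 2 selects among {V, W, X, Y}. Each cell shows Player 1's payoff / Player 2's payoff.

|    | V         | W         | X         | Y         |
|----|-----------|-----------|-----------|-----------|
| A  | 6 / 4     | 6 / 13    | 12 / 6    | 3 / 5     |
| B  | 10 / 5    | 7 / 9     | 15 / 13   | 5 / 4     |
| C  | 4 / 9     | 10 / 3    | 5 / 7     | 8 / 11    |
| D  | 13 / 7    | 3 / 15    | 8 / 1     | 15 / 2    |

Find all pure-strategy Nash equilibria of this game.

A profile is a Nash equilibrium when each player is best-responding to the other.
Player 1's best responses — vs V: D (payoff 13); vs W: C (payoff 10); vs X: B (payoff 15); vs Y: D (payoff 15).
Player 2's best responses — vs A: W (payoff 13); vs B: X (payoff 13); vs C: Y (payoff 11); vs D: W (payoff 15).
The only mutual best response is (B, X); neither player gains by switching there.

(B, X)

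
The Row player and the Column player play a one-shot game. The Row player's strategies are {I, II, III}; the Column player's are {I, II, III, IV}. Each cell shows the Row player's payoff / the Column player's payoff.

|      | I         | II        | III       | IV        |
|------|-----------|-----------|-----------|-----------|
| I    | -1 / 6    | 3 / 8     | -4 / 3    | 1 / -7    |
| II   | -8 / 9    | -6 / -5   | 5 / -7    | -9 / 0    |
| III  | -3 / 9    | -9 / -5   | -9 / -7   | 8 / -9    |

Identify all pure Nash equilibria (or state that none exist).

Find each player's best response to every opponent strategy; NE are the intersections.
The Row player's best responses — vs I: I (payoff -1); vs II: I (payoff 3); vs III: II (payoff 5); vs IV: III (payoff 8).
The Column player's best responses — vs I: II (payoff 8); vs II: I (payoff 9); vs III: I (payoff 9).
The only mutual best response is (I, II); neither player gains by switching there.

(I, II)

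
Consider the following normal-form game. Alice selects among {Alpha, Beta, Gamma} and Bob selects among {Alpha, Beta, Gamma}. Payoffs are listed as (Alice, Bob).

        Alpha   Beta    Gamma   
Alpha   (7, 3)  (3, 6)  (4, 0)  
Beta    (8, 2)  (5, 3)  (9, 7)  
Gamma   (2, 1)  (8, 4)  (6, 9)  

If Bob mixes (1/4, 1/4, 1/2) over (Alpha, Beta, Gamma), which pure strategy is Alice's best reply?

Beta

Compute Alice's expected payoff from each pure strategy against the given mix.
Alpha: (1/4)·7 + (1/4)·3 + (1/2)·4 = 9/2
Beta: (1/4)·8 + (1/4)·5 + (1/2)·9 = 31/4
Gamma: (1/4)·2 + (1/4)·8 + (1/2)·6 = 11/2
Highest expected payoff is 31/4, from Beta.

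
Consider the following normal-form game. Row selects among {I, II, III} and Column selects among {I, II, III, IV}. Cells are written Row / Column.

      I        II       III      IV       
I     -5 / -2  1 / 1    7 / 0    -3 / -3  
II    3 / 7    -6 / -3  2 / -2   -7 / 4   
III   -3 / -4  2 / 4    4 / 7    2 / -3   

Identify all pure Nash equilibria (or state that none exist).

(II, I)

A profile is a Nash equilibrium when each player is best-responding to the other.
Row's best responses — vs I: II (payoff 3); vs II: III (payoff 2); vs III: I (payoff 7); vs IV: III (payoff 2).
Column's best responses — vs I: II (payoff 1); vs II: I (payoff 7); vs III: III (payoff 7).
The only mutual best response is (II, I); neither player gains by switching there.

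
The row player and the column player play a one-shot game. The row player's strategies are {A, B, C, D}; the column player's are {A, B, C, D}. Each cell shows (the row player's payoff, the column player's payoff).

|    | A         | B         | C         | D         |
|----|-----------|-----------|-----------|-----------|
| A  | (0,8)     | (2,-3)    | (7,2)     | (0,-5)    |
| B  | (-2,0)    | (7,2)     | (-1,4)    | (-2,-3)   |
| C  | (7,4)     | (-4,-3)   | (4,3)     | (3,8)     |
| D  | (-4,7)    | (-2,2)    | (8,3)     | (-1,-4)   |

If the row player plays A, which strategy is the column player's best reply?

A

With the row player fixed at A, the column player's payoffs are: A → 8, B → -3, C → 2, D → -5.
The maximum is 8, achieved by A.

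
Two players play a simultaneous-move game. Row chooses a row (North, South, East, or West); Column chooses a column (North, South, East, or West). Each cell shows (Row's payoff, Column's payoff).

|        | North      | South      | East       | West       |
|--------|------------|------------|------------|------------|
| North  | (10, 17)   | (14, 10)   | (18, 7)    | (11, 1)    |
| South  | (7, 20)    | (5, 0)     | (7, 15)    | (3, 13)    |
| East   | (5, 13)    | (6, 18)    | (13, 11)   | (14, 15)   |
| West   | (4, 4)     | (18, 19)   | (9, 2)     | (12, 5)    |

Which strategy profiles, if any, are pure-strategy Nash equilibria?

(North, North) and (West, South)

A profile is a Nash equilibrium when each player is best-responding to the other.
Row's best responses — vs North: North (payoff 10); vs South: West (payoff 18); vs East: North (payoff 18); vs West: East (payoff 14).
Column's best responses — vs North: North (payoff 17); vs South: North (payoff 20); vs East: South (payoff 18); vs West: South (payoff 19).
Mutual best responses occur at (North, North) and (West, South); at each, neither player gains by switching.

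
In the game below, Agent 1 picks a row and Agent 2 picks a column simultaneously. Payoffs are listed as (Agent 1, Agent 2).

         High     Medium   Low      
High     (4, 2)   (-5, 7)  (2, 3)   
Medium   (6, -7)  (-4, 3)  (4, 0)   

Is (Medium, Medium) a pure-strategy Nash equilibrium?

Yes

Holding Agent 2 at Medium: Agent 1 gets -4 from Medium, versus -5 from High. No profitable deviation for Agent 1.
Holding Agent 1 at Medium: Agent 2 gets 3 from Medium, versus -7 from High, 0 from Low. No profitable deviation for Agent 2 either.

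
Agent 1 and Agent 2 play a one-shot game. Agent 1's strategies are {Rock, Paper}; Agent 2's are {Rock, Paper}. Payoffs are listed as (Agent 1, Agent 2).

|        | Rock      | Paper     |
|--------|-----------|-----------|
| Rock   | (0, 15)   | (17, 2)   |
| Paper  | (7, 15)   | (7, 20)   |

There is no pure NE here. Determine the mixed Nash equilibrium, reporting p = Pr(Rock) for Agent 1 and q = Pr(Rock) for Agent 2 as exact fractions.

p = 5/18, q = 10/17

Each player's mixing probability is pinned down by making the *other* player indifferent.
Agent 2 indifferent between Rock and Paper: p·15 + (1−p)·15 = p·2 + (1−p)·20 ⟹ 15 + 0p = 20 + (-18)p ⟹ p = 5/18.
Agent 1 indifferent between Rock and Paper: q·0 + (1−q)·17 = q·7 + (1−q)·7 ⟹ 17 + (-17)q = 7 + 0q ⟹ q = 10/17.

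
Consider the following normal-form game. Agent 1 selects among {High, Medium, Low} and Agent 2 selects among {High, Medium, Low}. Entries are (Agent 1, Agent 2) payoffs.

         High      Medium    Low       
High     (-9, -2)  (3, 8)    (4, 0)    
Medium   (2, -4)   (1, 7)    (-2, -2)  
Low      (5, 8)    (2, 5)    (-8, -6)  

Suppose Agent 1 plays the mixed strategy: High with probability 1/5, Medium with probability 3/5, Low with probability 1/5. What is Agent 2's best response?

Compute Agent 2's expected payoff from each pure strategy against the given mix.
High: (1/5)·(-2) + (3/5)·(-4) + (1/5)·8 = -6/5
Medium: (1/5)·8 + (3/5)·7 + (1/5)·5 = 34/5
Low: (1/5)·0 + (3/5)·(-2) + (1/5)·(-6) = -12/5
Highest expected payoff is 34/5, from Medium.

Medium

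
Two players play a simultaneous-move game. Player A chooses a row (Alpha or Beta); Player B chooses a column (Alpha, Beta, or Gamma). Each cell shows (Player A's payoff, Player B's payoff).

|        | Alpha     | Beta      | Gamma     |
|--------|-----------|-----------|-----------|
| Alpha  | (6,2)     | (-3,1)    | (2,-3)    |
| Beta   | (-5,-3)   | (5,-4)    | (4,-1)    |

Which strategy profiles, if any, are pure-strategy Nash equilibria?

Check mutual best responses: a cell is a NE iff neither player can gain by unilaterally deviating.
Player A's best responses — vs Alpha: Alpha (payoff 6); vs Beta: Beta (payoff 5); vs Gamma: Beta (payoff 4).
Player B's best responses — vs Alpha: Alpha (payoff 2); vs Beta: Gamma (payoff -1).
Mutual best responses occur at (Alpha, Alpha) and (Beta, Gamma); at each, neither player gains by switching.

(Alpha, Alpha) and (Beta, Gamma)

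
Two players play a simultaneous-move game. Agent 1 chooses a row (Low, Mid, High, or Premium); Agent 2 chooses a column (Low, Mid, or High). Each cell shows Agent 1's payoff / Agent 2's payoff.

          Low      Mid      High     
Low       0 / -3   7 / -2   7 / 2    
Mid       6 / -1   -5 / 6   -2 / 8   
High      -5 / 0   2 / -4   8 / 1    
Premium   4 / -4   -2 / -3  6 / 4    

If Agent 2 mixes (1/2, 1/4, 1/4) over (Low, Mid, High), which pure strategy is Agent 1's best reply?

Low

Compute Agent 1's expected payoff from each pure strategy against the given mix.
Low: (1/2)·0 + (1/4)·7 + (1/4)·7 = 7/2
Mid: (1/2)·6 + (1/4)·(-5) + (1/4)·(-2) = 5/4
High: (1/2)·(-5) + (1/4)·2 + (1/4)·8 = 0
Premium: (1/2)·4 + (1/4)·(-2) + (1/4)·6 = 3
Highest expected payoff is 7/2, from Low.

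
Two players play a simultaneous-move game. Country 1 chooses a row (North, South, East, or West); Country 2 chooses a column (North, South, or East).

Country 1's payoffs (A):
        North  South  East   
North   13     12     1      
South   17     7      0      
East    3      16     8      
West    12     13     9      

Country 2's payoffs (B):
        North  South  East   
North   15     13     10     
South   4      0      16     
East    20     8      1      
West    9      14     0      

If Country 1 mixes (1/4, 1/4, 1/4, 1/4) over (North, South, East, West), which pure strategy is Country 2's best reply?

Country 2's best reply maximizes expected payoff against the mix.
North: (1/4)·15 + (1/4)·4 + (1/4)·20 + (1/4)·9 = 12
South: (1/4)·13 + (1/4)·0 + (1/4)·8 + (1/4)·14 = 35/4
East: (1/4)·10 + (1/4)·16 + (1/4)·1 + (1/4)·0 = 27/4
Highest expected payoff is 12, from North.

North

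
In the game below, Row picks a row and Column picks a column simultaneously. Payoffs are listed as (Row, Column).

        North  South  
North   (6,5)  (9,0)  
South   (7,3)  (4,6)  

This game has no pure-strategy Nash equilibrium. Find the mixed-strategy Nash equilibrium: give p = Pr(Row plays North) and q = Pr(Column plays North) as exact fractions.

p = 3/8, q = 5/6

In a mixed NE each player is indifferent between their pure strategies, so the opponent's mix sets the indifference.
Column indifferent between North and South: p·5 + (1−p)·3 = p·0 + (1−p)·6 ⟹ 3 + 2p = 6 + (-6)p ⟹ p = 3/8.
Row indifferent between North and South: q·6 + (1−q)·9 = q·7 + (1−q)·4 ⟹ 9 + (-3)q = 4 + 3q ⟹ q = 5/6.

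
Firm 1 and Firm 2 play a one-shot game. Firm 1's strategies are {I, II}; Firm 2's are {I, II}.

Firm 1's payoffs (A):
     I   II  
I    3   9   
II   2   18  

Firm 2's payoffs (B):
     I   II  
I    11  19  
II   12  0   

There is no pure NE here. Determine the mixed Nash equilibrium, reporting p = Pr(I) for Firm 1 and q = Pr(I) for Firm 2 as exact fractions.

In a mixed NE each player is indifferent between their pure strategies, so the opponent's mix sets the indifference.
Firm 2 indifferent between I and II: p·11 + (1−p)·12 = p·19 + (1−p)·0 ⟹ 12 + (-1)p = 0 + 19p ⟹ p = 3/5.
Firm 1 indifferent between I and II: q·3 + (1−q)·9 = q·2 + (1−q)·18 ⟹ 9 + (-6)q = 18 + (-16)q ⟹ q = 9/10.

p = 3/5, q = 9/10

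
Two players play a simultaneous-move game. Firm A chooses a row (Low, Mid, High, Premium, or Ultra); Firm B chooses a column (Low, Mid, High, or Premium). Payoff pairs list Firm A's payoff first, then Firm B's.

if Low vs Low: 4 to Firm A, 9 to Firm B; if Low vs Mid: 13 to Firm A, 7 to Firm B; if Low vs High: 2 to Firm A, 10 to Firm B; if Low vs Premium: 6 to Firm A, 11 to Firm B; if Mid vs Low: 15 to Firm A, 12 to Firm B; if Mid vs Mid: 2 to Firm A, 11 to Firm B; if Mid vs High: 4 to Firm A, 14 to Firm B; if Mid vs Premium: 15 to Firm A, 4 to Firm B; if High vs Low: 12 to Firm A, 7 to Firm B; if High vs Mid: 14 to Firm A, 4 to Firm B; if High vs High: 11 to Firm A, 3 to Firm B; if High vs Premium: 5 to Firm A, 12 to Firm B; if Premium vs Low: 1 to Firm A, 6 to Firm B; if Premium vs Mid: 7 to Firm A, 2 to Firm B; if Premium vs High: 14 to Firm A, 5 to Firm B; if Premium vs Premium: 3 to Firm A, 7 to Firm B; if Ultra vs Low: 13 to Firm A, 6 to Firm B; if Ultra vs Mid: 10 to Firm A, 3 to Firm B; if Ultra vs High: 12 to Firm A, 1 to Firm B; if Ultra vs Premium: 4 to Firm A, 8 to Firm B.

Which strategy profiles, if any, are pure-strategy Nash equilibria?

Find each player's best response to every opponent strategy; NE are the intersections.
Firm A's best responses — vs Low: Mid (payoff 15); vs Mid: High (payoff 14); vs High: Premium (payoff 14); vs Premium: Mid (payoff 15).
Firm B's best responses — vs Low: Premium (payoff 11); vs Mid: High (payoff 14); vs High: Premium (payoff 12); vs Premium: Premium (payoff 7); vs Ultra: Premium (payoff 8).
No cell has both players best-responding. For instance, Firm A's best reply to Low is Mid, but against Mid Firm B prefers High over Low.

There is no pure-strategy Nash equilibrium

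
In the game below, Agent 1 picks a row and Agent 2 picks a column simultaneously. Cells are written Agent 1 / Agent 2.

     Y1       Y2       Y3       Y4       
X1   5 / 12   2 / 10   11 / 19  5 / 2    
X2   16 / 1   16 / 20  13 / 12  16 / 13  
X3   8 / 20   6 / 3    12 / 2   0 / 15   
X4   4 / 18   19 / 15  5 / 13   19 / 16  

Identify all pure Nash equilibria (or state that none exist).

None

Check mutual best responses: a cell is a NE iff neither player can gain by unilaterally deviating.
Agent 1's best responses — vs Y1: X2 (payoff 16); vs Y2: X4 (payoff 19); vs Y3: X2 (payoff 13); vs Y4: X4 (payoff 19).
Agent 2's best responses — vs X1: Y3 (payoff 19); vs X2: Y2 (payoff 20); vs X3: Y1 (payoff 20); vs X4: Y1 (payoff 18).
No cell has both players best-responding. For instance, Agent 1's best reply to Y2 is X4, but against X4 Agent 2 prefers Y1 over Y2.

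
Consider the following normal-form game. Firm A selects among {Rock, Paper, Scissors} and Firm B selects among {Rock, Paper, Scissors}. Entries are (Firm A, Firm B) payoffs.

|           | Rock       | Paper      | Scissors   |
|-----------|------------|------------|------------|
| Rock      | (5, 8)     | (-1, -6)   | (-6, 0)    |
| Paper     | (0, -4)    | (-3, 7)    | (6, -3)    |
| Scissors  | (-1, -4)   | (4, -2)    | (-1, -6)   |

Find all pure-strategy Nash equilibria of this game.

(Rock, Rock) and (Scissors, Paper)

Check mutual best responses: a cell is a NE iff neither player can gain by unilaterally deviating.
Firm A's best responses — vs Rock: Rock (payoff 5); vs Paper: Scissors (payoff 4); vs Scissors: Paper (payoff 6).
Firm B's best responses — vs Rock: Rock (payoff 8); vs Paper: Paper (payoff 7); vs Scissors: Paper (payoff -2).
Mutual best responses occur at (Rock, Rock) and (Scissors, Paper); at each, neither player gains by switching.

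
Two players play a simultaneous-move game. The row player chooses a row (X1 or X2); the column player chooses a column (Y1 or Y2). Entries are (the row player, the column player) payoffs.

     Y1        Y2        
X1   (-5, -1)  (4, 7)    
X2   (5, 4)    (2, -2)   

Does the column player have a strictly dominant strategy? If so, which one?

None

Check whether one of the column player's strategies beats all alternatives regardless of what the opponent does.
Y1 is not dominant: against X1, Y2 gives 7 > -1.
Y2 is not dominant: against X2, Y1 gives 4 > -2.
No single strategy is best against every opponent action.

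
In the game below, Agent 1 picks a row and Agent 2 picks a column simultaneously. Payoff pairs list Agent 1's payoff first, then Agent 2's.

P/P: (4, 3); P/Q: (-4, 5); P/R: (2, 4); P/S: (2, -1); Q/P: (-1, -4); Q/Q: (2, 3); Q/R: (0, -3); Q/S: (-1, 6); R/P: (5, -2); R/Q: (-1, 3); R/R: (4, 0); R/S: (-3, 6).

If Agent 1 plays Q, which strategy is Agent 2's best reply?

With Agent 1 fixed at Q, Agent 2's payoffs are: P → -4, Q → 3, R → -3, S → 6.
The maximum is 6, achieved by S.

S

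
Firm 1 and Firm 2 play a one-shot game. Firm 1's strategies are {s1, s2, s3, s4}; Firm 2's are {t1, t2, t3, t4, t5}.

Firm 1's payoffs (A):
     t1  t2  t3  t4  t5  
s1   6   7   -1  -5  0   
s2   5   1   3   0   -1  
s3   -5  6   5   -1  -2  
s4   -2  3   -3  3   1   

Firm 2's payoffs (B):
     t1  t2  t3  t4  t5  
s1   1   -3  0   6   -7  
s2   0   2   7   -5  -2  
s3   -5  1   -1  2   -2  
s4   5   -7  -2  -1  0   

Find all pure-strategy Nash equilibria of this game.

Find each player's best response to every opponent strategy; NE are the intersections.
Firm 1's best responses — vs t1: s1 (payoff 6); vs t2: s1 (payoff 7); vs t3: s3 (payoff 5); vs t4: s4 (payoff 3); vs t5: s4 (payoff 1).
Firm 2's best responses — vs s1: t4 (payoff 6); vs s2: t3 (payoff 7); vs s3: t4 (payoff 2); vs s4: t1 (payoff 5).
No cell has both players best-responding. For instance, Firm 1's best reply to t3 is s3, but against s3 Firm 2 prefers t4 over t3.

No pure-strategy Nash equilibrium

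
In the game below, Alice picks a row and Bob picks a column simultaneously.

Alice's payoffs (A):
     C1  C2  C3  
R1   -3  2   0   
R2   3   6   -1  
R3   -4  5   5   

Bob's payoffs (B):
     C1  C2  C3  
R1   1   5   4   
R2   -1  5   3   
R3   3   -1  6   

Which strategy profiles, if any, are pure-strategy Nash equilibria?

(R2, C2) and (R3, C3)

A profile is a Nash equilibrium when each player is best-responding to the other.
Alice's best responses — vs C1: R2 (payoff 3); vs C2: R2 (payoff 6); vs C3: R3 (payoff 5).
Bob's best responses — vs R1: C2 (payoff 5); vs R2: C2 (payoff 5); vs R3: C3 (payoff 6).
Mutual best responses occur at (R2, C2) and (R3, C3); at each, neither player gains by switching.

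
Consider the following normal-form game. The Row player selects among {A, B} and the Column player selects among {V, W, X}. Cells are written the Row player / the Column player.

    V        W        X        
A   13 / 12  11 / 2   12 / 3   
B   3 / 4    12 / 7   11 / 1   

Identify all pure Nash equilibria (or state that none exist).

(A, V) and (B, W)

A profile is a Nash equilibrium when each player is best-responding to the other.
The Row player's best responses — vs V: A (payoff 13); vs W: B (payoff 12); vs X: A (payoff 12).
The Column player's best responses — vs A: V (payoff 12); vs B: W (payoff 7).
Mutual best responses occur at (A, V) and (B, W); at each, neither player gains by switching.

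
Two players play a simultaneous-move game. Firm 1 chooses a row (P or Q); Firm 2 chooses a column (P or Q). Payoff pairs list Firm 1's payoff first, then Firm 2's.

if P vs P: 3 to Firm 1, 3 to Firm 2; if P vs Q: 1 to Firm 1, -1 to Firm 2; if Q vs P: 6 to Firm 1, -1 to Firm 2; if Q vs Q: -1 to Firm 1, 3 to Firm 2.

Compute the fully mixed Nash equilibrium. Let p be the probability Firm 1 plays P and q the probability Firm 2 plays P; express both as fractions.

In a mixed NE each player is indifferent between their pure strategies, so the opponent's mix sets the indifference.
Firm 2 indifferent between P and Q: p·3 + (1−p)·(-1) = p·(-1) + (1−p)·3 ⟹ (-1) + 4p = 3 + (-4)p ⟹ p = 1/2.
Firm 1 indifferent between P and Q: q·3 + (1−q)·1 = q·6 + (1−q)·(-1) ⟹ 1 + 2q = (-1) + 7q ⟹ q = 2/5.

p = 1/2, q = 2/5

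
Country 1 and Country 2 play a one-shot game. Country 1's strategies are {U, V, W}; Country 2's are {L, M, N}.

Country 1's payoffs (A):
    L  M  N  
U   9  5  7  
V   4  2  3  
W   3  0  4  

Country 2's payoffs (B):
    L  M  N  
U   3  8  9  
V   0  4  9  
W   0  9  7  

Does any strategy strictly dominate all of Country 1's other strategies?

U

A strategy is strictly dominant if it gives Country 1 a strictly higher payoff than every other strategy, against every choice by the opponent.
U strictly dominates: vs L: 9 > each of {4, 3}; vs M: 5 > each of {2, 0}; vs N: 7 > each of {3, 4}.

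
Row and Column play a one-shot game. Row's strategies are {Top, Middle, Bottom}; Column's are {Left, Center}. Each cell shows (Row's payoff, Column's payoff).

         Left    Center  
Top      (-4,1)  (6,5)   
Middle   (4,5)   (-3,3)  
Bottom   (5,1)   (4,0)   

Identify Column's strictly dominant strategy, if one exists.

No strictly dominant strategy

A strategy is strictly dominant if it gives Column a strictly higher payoff than every other strategy, against every choice by the opponent.
Left is not dominant: against Top, Center gives 5 > 1.
Center is not dominant: against Middle, Left gives 5 > 3.
No single strategy is best against every opponent action.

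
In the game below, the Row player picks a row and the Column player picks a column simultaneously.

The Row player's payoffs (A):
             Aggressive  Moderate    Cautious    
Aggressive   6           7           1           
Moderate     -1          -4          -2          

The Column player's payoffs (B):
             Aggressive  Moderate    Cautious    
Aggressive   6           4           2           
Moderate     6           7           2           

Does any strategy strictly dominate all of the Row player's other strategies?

Check whether one of the Row player's strategies beats all alternatives regardless of what the opponent does.
Aggressive strictly dominates: vs Aggressive: 6 > -1; vs Moderate: 7 > -4; vs Cautious: 1 > -2.

Aggressive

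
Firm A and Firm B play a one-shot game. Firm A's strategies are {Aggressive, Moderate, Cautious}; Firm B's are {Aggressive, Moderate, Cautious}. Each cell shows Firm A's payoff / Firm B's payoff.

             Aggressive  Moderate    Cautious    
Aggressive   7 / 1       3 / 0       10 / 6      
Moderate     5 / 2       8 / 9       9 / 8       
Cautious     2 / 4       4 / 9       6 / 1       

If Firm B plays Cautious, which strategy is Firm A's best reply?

With Firm B fixed at Cautious, Firm A's payoffs are: Aggressive → 10, Moderate → 9, Cautious → 6.
The maximum is 10, achieved by Aggressive.

Aggressive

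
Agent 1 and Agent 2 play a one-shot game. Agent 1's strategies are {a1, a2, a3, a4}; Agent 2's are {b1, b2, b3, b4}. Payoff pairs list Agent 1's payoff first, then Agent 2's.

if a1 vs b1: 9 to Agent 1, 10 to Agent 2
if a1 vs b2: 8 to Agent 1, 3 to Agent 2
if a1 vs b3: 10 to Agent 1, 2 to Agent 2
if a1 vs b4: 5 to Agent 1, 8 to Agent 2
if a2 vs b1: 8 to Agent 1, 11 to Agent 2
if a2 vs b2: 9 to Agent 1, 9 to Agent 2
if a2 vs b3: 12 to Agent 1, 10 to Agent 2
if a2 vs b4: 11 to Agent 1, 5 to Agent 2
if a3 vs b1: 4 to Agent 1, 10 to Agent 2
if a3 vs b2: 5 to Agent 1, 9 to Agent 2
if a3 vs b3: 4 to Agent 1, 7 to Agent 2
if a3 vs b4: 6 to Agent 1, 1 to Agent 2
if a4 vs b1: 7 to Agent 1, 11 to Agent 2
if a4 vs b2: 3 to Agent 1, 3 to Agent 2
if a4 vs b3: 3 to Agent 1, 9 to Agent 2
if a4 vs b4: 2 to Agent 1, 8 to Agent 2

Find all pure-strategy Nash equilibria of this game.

A profile is a Nash equilibrium when each player is best-responding to the other.
Agent 1's best responses — vs b1: a1 (payoff 9); vs b2: a2 (payoff 9); vs b3: a2 (payoff 12); vs b4: a2 (payoff 11).
Agent 2's best responses — vs a1: b1 (payoff 10); vs a2: b1 (payoff 11); vs a3: b1 (payoff 10); vs a4: b1 (payoff 11).
The only mutual best response is (a1, b1); neither player gains by switching there.

(a1, b1)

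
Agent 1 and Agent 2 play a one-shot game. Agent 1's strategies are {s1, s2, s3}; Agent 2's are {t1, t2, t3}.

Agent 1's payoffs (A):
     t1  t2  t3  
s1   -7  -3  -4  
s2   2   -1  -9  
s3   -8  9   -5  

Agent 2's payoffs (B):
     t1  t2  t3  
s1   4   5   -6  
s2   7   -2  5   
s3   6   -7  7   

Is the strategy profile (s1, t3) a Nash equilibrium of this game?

Holding Agent 2 at t3: Agent 1 gets -4 from s1, versus -9 from s2, -5 from s3. No profitable deviation for Agent 1.
Holding Agent 1 at s1: Agent 2 gets -6 from t3 but could get 5 by switching to t2. Agent 2 has a profitable deviation.

No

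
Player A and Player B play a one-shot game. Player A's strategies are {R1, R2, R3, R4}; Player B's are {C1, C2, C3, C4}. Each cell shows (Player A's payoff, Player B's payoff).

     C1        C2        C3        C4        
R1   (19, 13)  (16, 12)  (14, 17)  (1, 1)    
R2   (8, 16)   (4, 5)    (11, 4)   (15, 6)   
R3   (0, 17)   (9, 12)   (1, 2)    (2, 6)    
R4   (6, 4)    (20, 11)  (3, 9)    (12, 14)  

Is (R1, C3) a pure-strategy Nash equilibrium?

Holding Player B at C3: Player A gets 14 from R1, versus 11 from R2, 1 from R3, 3 from R4. No profitable deviation for Player A.
Holding Player A at R1: Player B gets 17 from C3, versus 13 from C1, 12 from C2, 1 from C4. No profitable deviation for Player B either.

Yes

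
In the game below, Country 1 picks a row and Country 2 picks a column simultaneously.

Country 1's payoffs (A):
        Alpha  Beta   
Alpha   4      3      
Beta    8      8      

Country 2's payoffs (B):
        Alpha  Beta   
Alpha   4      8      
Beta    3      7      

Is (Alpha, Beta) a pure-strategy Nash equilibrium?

No

Holding Country 2 at Beta: Country 1 gets 3 from Alpha but could get 8 by switching to Beta. Country 1 has a profitable deviation.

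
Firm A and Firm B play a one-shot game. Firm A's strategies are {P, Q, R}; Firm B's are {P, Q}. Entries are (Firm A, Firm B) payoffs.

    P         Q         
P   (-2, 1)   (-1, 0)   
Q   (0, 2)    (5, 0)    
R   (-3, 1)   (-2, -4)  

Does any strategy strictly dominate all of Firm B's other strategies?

P

Check whether one of Firm B's strategies beats all alternatives regardless of what the opponent does.
P strictly dominates: vs P: 1 > 0; vs Q: 2 > 0; vs R: 1 > -4.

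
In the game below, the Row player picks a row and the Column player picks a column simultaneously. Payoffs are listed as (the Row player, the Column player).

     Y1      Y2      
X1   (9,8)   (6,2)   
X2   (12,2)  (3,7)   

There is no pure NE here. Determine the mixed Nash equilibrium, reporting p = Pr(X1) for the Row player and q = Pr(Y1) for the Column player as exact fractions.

p = 5/11, q = 1/2

Each player's mixing probability is pinned down by making the *other* player indifferent.
The Column player indifferent between Y1 and Y2: p·8 + (1−p)·2 = p·2 + (1−p)·7 ⟹ 2 + 6p = 7 + (-5)p ⟹ p = 5/11.
The Row player indifferent between X1 and X2: q·9 + (1−q)·6 = q·12 + (1−q)·3 ⟹ 6 + 3q = 3 + 9q ⟹ q = 1/2.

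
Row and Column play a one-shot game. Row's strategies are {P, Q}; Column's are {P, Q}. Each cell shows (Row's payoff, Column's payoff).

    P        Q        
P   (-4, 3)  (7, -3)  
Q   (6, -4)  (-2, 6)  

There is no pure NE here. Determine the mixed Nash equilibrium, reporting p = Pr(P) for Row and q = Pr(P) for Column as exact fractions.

Each player's mixing probability is pinned down by making the *other* player indifferent.
Column indifferent between P and Q: p·3 + (1−p)·(-4) = p·(-3) + (1−p)·6 ⟹ (-4) + 7p = 6 + (-9)p ⟹ p = 5/8.
Row indifferent between P and Q: q·(-4) + (1−q)·7 = q·6 + (1−q)·(-2) ⟹ 7 + (-11)q = (-2) + 8q ⟹ q = 9/19.

p = 5/8, q = 9/19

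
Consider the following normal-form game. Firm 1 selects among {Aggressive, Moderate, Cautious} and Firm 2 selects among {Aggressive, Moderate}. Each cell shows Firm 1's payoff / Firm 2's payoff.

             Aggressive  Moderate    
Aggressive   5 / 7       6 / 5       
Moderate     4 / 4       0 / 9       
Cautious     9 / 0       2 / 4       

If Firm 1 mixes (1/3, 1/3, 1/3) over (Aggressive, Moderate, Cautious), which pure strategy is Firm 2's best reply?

Firm 2's best reply maximizes expected payoff against the mix.
Aggressive: (1/3)·7 + (1/3)·4 + (1/3)·0 = 11/3
Moderate: (1/3)·5 + (1/3)·9 + (1/3)·4 = 6
Highest expected payoff is 6, from Moderate.

Moderate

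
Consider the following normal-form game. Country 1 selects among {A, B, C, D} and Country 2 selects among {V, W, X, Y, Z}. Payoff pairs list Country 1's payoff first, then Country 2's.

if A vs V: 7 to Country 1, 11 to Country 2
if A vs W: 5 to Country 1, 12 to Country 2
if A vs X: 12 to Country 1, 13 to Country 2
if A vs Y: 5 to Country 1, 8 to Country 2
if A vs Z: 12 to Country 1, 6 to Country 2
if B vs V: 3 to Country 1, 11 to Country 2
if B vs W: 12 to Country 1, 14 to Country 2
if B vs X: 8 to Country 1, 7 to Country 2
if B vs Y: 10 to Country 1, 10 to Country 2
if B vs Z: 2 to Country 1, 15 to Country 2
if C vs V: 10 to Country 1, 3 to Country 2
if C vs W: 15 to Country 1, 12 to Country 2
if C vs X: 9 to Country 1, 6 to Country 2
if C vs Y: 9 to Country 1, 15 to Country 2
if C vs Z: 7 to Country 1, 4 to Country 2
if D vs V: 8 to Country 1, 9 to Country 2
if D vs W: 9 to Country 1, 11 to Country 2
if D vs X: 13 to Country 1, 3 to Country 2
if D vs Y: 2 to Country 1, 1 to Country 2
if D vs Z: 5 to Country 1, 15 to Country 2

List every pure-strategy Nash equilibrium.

A profile is a Nash equilibrium when each player is best-responding to the other.
Country 1's best responses — vs V: C (payoff 10); vs W: C (payoff 15); vs X: D (payoff 13); vs Y: B (payoff 10); vs Z: A (payoff 12).
Country 2's best responses — vs A: X (payoff 13); vs B: Z (payoff 15); vs C: Y (payoff 15); vs D: Z (payoff 15).
No cell has both players best-responding. For instance, Country 1's best reply to W is C, but against C Country 2 prefers Y over W.

No pure-strategy Nash equilibrium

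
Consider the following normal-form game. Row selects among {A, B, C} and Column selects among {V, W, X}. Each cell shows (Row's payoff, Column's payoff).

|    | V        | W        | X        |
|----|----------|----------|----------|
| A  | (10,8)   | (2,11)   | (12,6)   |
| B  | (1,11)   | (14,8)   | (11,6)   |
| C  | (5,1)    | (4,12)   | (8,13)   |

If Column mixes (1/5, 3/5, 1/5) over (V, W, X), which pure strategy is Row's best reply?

B

Row's best reply maximizes expected payoff against the mix.
A: (1/5)·10 + (3/5)·2 + (1/5)·12 = 28/5
B: (1/5)·1 + (3/5)·14 + (1/5)·11 = 54/5
C: (1/5)·5 + (3/5)·4 + (1/5)·8 = 5
Highest expected payoff is 54/5, from B.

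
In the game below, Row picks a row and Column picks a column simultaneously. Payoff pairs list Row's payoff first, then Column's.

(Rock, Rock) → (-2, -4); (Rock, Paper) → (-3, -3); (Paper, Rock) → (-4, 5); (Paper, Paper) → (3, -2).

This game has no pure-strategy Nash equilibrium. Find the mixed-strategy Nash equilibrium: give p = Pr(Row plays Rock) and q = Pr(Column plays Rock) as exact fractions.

Each player's mixing probability is pinned down by making the *other* player indifferent.
Column indifferent between Rock and Paper: p·(-4) + (1−p)·5 = p·(-3) + (1−p)·(-2) ⟹ 5 + (-9)p = (-2) + (-1)p ⟹ p = 7/8.
Row indifferent between Rock and Paper: q·(-2) + (1−q)·(-3) = q·(-4) + (1−q)·3 ⟹ (-3) + 1q = 3 + (-7)q ⟹ q = 3/4.

p = 7/8, q = 3/4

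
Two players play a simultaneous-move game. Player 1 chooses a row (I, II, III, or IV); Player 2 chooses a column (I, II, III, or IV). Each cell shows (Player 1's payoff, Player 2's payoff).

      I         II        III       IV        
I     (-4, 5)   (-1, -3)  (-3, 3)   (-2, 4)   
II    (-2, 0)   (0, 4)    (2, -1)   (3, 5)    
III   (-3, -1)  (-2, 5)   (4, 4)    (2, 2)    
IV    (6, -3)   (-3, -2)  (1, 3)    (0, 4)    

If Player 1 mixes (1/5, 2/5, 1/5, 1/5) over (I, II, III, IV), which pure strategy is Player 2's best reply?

Player 2's best reply maximizes expected payoff against the mix.
I: (1/5)·5 + (2/5)·0 + (1/5)·(-1) + (1/5)·(-3) = 1/5
II: (1/5)·(-3) + (2/5)·4 + (1/5)·5 + (1/5)·(-2) = 8/5
III: (1/5)·3 + (2/5)·(-1) + (1/5)·4 + (1/5)·3 = 8/5
IV: (1/5)·4 + (2/5)·5 + (1/5)·2 + (1/5)·4 = 4
Highest expected payoff is 4, from IV.

IV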